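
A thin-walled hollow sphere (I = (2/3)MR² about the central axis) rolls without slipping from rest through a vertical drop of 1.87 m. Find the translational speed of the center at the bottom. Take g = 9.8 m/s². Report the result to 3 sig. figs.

Here I = (2/3)MR², so the shape factor k = I/(MR²) = 2/3.
Since it rolls without slipping, ω = v/R and KE = ½Mv² + ½Iω² = ½(1+k)Mv² = (5/6)Mv².
Setting Mgh = (5/6)Mv² gives v = √(2gh/(1+k)) = √(2·9.8·1.87/1.667) ≈ 4.69 m/s.

v ≈ 4.69 m/s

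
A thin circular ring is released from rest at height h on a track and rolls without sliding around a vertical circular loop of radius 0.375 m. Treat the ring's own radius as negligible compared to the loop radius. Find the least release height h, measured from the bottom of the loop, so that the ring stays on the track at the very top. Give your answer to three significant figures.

The moment of inertia is MR², giving k ≡ I/(MR²) = 1.
At the top of the loop, the minimum-contact condition is Mg = Mv_top²/r, so v_top² = gr.
With ω = v/R, the kinetic energy at speed v is ½(1+k)Mv² = Mv².
Energy conservation from release (height h) to the top (height 2r): Mgh = Mg(2r) + M·gr.
Thus h_min = 2r + (1+k)r/2 = r(2 + 2/2) = 0.375 × 3 ≈ 1.13 m.

h_min ≈ 1.13 m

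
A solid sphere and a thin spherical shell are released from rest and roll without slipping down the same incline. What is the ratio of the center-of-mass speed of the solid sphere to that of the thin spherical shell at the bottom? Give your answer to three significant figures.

Each satisfies Mgh = ½(1+k)Mv² with k = I/(MR²), so v ∝ 1/√(1+k).
For the solid sphere k = 0.4; for the thin spherical shell k = 2/3.
v₁/v₂ = √((1+k₂)/(1+k₁)) = √(1.667/1.4) ≈ 1.09.

v_ratio ≈ 1.09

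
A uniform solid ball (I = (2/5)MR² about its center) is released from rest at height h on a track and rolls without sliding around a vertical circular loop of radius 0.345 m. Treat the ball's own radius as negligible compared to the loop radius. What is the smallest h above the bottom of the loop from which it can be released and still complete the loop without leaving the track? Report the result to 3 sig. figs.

Here I = (2/5)MR², so the shape factor k = I/(MR²) = 0.4.
At the top, contact is just lost when gravity alone supplies the centripetal force: Mg = Mv_top²/r, i.e. v_top² = gr.
With ω = v/R, the kinetic energy at speed v is ½(1+k)Mv² = (7/10)Mv².
Energy conservation from release (height h) to the top (height 2r): Mgh = Mg(2r) + (7/10)M·gr.
Thus h_min = 2r + (1+k)r/2 = r(2 + 1.4/2) = 0.345 × 2.7 ≈ 0.932 m.

h_min ≈ 0.932 m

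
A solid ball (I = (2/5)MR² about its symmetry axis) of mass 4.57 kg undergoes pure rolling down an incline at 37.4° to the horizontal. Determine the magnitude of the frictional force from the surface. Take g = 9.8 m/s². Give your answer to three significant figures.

f ≈ 7.77 N

The moment of inertia is (2/5)MR², giving k ≡ I/(MR²) = 0.4.
Translational: Mg sinθ − f = Ma. Rotational about the CM: fR = Iα = kMRa, so f = kMa.
Combining, a = g sinθ/(1+k) and f = kMa = kMg sinθ/(1+k).
f = 0.4 × 4.57 × 9.8 × sin37.4° / 1.4 ≈ 7.77 N.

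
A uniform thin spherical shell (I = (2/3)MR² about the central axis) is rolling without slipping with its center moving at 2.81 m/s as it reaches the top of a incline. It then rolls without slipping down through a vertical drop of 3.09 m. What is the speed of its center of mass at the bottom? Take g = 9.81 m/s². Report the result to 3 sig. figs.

v ≈ 6.65 m/s

For this body I = (2/3)MR², i.e. k = I/(MR²) = 2/3.
The rolling condition ω = v/R makes the rotational term ½I(v/R)² = ½kMv², so KE_total = ½(1+k)Mv² = (5/6)Mv².
Conserving energy between top and bottom: (5/6)Mv² = (5/6)Mv₀² + Mgh, hence v² = v₀² + 2gh/(1+k).
v = √(2.81² + 2×9.81×3.09/1.667) = √44.27 ≈ 6.65 m/s.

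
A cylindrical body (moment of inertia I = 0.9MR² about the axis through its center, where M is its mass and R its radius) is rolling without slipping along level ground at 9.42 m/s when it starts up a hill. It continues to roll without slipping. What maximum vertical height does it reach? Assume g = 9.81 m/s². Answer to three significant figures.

h ≈ 8.59 m

The moment of inertia is 0.9MR², giving k ≡ I/(MR²) = 0.9.
Rolling without slipping gives ω = v/R, so the total kinetic energy is ½Mv² + ½Iω² = ½(1+k)Mv² = (19/20)Mv².
All of this converts to potential energy at the highest point: (19/20)Mv₀² = Mgh.
Thus h = (1+k)v₀²/(2g) = 1.9 × 9.42² / (2 × 9.81) ≈ 8.59 m.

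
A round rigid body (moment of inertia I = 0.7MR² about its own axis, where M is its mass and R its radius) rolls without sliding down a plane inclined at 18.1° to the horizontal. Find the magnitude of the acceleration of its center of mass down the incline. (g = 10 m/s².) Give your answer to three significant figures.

For this body I = 0.7MR², i.e. k = I/(MR²) = 0.7.
Newton's second law down the slope: Mg sinθ − f = Ma. The torque equation fR = Iα (with α = a/R) gives f = kMa.
Eliminating f: Mg sinθ = (1+k)Ma, so a = g sinθ/(1+k) = 10 × sin18.1° / 1.7 ≈ 1.83 m/s².

a ≈ 1.83 m/s²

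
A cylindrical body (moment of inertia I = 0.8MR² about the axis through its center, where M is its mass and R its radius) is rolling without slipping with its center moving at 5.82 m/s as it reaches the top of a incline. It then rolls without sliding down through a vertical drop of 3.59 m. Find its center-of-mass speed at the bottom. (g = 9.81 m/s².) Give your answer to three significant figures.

v ≈ 8.54 m/s

For this body I = 0.8MR², i.e. k = I/(MR²) = 0.8.
Since it rolls without slipping, ω = v/R and KE = ½Mv² + ½Iω² = ½(1+k)Mv² = (9/10)Mv².
Conserving energy between top and bottom: (9/10)Mv² = (9/10)Mv₀² + Mgh, hence v² = v₀² + 2gh/(1+k).
v = √(5.82² + 2×9.81×3.59/1.8) = √73 ≈ 8.54 m/s.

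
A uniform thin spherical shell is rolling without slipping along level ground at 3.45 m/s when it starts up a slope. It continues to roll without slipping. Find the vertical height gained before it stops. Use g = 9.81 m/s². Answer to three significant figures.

For this body I = (2/3)MR², i.e. k = I/(MR²) = 2/3.
Rolling without slipping gives ω = v/R, so the total kinetic energy is ½Mv² + ½Iω² = ½(1+k)Mv² = (5/6)Mv².
All of this converts to potential energy at the highest point: (5/6)Mv₀² = Mgh.
Thus h = (1+k)v₀²/(2g) = 1.667 × 3.45² / (2 × 9.81) ≈ 1.01 m.

h ≈ 1.01 m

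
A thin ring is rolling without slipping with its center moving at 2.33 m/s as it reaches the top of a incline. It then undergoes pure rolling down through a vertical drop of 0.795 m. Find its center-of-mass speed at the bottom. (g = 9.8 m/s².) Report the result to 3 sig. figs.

v ≈ 3.64 m/s

Here I = MR², so the shape factor k = I/(MR²) = 1.
The rolling condition ω = v/R makes the rotational term ½I(v/R)² = ½kMv², so KE_total = ½(1+k)Mv² = Mv².
Conserving energy between top and bottom: Mv² = Mv₀² + Mgh, hence v² = v₀² + 2gh/(1+k).
v = √(2.33² + 2×9.8×0.795/2) = √13.22 ≈ 3.64 m/s.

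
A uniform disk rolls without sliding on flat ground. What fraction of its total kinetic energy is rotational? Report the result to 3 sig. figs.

Here I = (1/2)MR², so the shape factor k = I/(MR²) = 0.5.
Since ω = v/R, the translational part is ½Mv² and the rotational part is ½I(v/R)² = ½kMv²; the total is ½(1+k)Mv².
The rotational fraction is therefore k/(1+k) = 0.5/1.5 ≈ 0.333.

fraction ≈ 0.333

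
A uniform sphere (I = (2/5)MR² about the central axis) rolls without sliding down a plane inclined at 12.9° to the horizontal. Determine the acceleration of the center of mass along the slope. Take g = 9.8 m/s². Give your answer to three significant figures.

a ≈ 1.56 m/s²

Here I = (2/5)MR², so the shape factor k = I/(MR²) = 0.4.
Translational: Mg sinθ − f = Ma. Rotational about the CM: fR = Iα = kMRa, so f = kMa.
Eliminating f: Mg sinθ = (1+k)Ma, so a = g sinθ/(1+k) = 9.8 × sin12.9° / 1.4 ≈ 1.56 m/s².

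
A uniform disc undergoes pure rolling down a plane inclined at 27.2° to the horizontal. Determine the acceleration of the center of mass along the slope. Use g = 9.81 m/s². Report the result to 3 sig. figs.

The moment of inertia is (1/2)MR², giving k ≡ I/(MR²) = 0.5.
Translational: Mg sinθ − f = Ma. Rotational about the CM: fR = Iα = kMRa, so f = kMa.
Eliminating f: Mg sinθ = (1+k)Ma, so a = g sinθ/(1+k) = 9.81 × sin27.2° / 1.5 ≈ 2.99 m/s².

a ≈ 2.99 m/s²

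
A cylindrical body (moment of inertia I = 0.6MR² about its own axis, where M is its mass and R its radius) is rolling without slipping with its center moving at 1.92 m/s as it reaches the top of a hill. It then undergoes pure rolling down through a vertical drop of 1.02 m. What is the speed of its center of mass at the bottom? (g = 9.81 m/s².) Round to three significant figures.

The moment of inertia is 0.6MR², giving k ≡ I/(MR²) = 0.6.
Pure rolling means v = ωR; then KE = ½Mv² + ½I(v/R)² = ½(1+k)Mv² = (4/5)Mv².
Energy conservation: (4/5)Mv₀² + Mgh = (4/5)Mv², so v² = v₀² + 2gh/(1+k).
v = √(1.92² + 2×9.81×1.02/1.6) = √16.19 ≈ 4.02 m/s.

v ≈ 4.02 m/s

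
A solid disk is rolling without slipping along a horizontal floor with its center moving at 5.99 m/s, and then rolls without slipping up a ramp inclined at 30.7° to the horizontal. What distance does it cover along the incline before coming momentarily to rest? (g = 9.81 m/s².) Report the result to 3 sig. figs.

For this body I = (1/2)MR², i.e. k = I/(MR²) = 0.5.
Since it rolls without slipping, ω = v/R and KE = ½Mv² + ½Iω² = ½(1+k)Mv² = (3/4)Mv².
Setting this equal to Mgh gives the vertical rise h = (1+k)v₀²/(2g) = 1.5×5.99²/(2×9.81) = 2.743 m.
Along the incline, d = h/sinθ = 2.743/sin30.7° ≈ 5.37 m.

d ≈ 5.37 m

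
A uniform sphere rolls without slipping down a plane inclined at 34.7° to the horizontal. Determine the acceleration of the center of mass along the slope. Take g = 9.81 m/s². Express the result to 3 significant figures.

With I = (2/5)MR², the ratio k = I/(MR²) is 0.4.
Translational: Mg sinθ − f = Ma. Rotational about the CM: fR = Iα = kMRa, so f = kMa.
Eliminating f: Mg sinθ = (1+k)Ma, so a = g sinθ/(1+k) = 9.81 × sin34.7° / 1.4 ≈ 3.99 m/s².

a ≈ 3.99 m/s²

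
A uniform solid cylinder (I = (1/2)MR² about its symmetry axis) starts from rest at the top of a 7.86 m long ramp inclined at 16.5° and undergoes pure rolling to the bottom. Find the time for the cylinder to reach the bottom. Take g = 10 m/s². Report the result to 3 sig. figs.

For this body I = (1/2)MR², i.e. k = I/(MR²) = 0.5.
Newton's second law down the slope: Mg sinθ − f = Ma. The torque equation fR = Iα (with α = a/R) gives f = kMa.
Hence a = g sinθ/(1+k) = 10×sin16.5°/1.5 = 1.893 m/s².
With constant a from rest, t = √(2L/a) = √(2·7.86/1.893) ≈ 2.88 s.

t ≈ 2.88 s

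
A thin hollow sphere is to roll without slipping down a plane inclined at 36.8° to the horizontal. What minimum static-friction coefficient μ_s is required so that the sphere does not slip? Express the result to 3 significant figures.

μ_min ≈ 0.299

Here I = (2/3)MR², so the shape factor k = I/(MR²) = 2/3.
Newton's second law down the slope: Mg sinθ − f = Ma. The torque equation fR = Iα (with α = a/R) gives f = kMa.
These give a = g sinθ/(1+k) and the required friction f = kMg sinθ/(1+k).
With N = Mg cosθ, the no-slip condition f ≤ μN gives μ_min = f/N = k tanθ/(1+k).
μ_min = (2/3) × tan36.8° / 1.667 ≈ 0.299.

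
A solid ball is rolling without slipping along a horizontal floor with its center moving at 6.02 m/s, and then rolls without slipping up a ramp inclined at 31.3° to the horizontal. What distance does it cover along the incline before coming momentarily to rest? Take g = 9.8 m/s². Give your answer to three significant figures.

d ≈ 4.98 m

For this body I = (2/5)MR², i.e. k = I/(MR²) = 0.4.
Pure rolling means v = ωR; then KE = ½Mv² + ½I(v/R)² = ½(1+k)Mv² = (7/10)Mv².
Setting this equal to Mgh gives the vertical rise h = (1+k)v₀²/(2g) = 1.4×6.02²/(2×9.8) = 2.589 m.
The distance along the slope is d = h/sinθ = 2.589/sin31.3° ≈ 4.98 m.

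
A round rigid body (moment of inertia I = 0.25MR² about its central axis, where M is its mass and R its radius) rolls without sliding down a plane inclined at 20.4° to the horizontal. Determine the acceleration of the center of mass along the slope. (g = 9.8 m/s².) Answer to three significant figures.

Here I = 0.25MR², so the shape factor k = I/(MR²) = 0.25.
Newton's second law down the slope: Mg sinθ − f = Ma. The torque equation fR = Iα (with α = a/R) gives f = kMa.
Eliminating f: Mg sinθ = (1+k)Ma, so a = g sinθ/(1+k) = 9.8 × sin20.4° / 1.25 ≈ 2.73 m/s².

a ≈ 2.73 m/s²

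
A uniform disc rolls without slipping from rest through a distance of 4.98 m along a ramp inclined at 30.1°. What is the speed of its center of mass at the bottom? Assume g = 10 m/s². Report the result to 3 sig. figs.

With I = (1/2)MR², the ratio k = I/(MR²) is 0.5.
Rolling without slipping gives ω = v/R, so the total kinetic energy is ½Mv² + ½Iω² = ½(1+k)Mv² = (3/4)Mv².
The vertical drop is h = L sinθ = 4.98 × sin30.1° = 2.498 m.
Energy conservation: Mgh = (3/4)Mv², so v = √(2gh/(1+k)) = √(2 × 10 × 2.498 / 1.5) ≈ 5.77 m/s.

v ≈ 5.77 m/s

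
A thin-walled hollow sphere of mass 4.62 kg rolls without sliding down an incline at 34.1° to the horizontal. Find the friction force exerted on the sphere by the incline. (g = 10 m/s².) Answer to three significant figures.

f ≈ 10.4 N

For this body I = (2/3)MR², i.e. k = I/(MR²) = 2/3.
Newton's second law down the slope: Mg sinθ − f = Ma. The torque equation fR = Iα (with α = a/R) gives f = kMa.
Combining, a = g sinθ/(1+k) and f = kMa = kMg sinθ/(1+k).
f = (2/3) × 4.62 × 10 × sin34.1° / 1.667 ≈ 10.4 N.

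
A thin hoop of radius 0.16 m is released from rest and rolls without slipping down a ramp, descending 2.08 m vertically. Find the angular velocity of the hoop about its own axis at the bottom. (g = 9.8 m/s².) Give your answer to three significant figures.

For this body I = MR², i.e. k = I/(MR²) = 1.
Pure rolling means v = ωR; then KE = ½Mv² + ½I(v/R)² = ½(1+k)Mv² = Mv².
Energy conservation Mgh = ½(1+k)Mv² gives v = √(2gh/(1+k)) = √(2 × 9.8 × 2.08 / 2) = 4.515 m/s.
Then ω = v/R = 4.515 / 0.16 ≈ 28.2 rad/s.

ω ≈ 28.2 rad/s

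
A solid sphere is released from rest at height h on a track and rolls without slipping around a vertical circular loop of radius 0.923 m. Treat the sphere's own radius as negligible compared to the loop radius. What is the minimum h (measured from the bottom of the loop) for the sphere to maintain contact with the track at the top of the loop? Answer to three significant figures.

For this body I = (2/5)MR², i.e. k = I/(MR²) = 0.4.
At the top, contact is just lost when gravity alone supplies the centripetal force: Mg = Mv_top²/r, i.e. v_top² = gr.
With ω = v/R, the kinetic energy at speed v is ½(1+k)Mv² = (7/10)Mv².
Energy conservation from release (height h) to the top (height 2r): Mgh = Mg(2r) + (7/10)M·gr.
Thus h_min = 2r + (1+k)r/2 = r(2 + 1.4/2) = 0.923 × 2.7 ≈ 2.49 m.

h_min ≈ 2.49 m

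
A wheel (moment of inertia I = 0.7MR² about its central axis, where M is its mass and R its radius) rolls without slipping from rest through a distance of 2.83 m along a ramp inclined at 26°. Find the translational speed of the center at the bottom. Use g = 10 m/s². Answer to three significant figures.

v ≈ 3.82 m/s

Here I = 0.7MR², so the shape factor k = I/(MR²) = 0.7.
Since it rolls without slipping, ω = v/R and KE = ½Mv² + ½Iω² = ½(1+k)Mv² = (17/20)Mv².
The vertical drop is h = L sinθ = 2.83 × sin26° = 1.241 m.
Setting Mgh = (17/20)Mv² gives v = √(2gh/(1+k)) = √(2·10·1.241/1.7) ≈ 3.82 m/s.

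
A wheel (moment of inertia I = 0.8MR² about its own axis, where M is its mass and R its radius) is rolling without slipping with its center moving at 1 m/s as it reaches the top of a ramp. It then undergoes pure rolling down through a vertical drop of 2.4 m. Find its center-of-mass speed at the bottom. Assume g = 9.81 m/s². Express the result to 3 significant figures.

The moment of inertia is 0.8MR², giving k ≡ I/(MR²) = 0.8.
The rolling condition ω = v/R makes the rotational term ½I(v/R)² = ½kMv², so KE_total = ½(1+k)Mv² = (9/10)Mv².
Conserving energy between top and bottom: (9/10)Mv² = (9/10)Mv₀² + Mgh, hence v² = v₀² + 2gh/(1+k).
v = √(1² + 2×9.81×2.4/1.8) = √27.16 ≈ 5.21 m/s.

v ≈ 5.21 m/s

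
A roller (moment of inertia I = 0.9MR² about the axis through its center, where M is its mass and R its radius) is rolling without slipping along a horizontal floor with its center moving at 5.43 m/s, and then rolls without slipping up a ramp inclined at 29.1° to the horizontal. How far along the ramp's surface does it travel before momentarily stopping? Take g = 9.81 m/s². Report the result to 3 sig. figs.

d ≈ 5.87 m

With I = 0.9MR², the ratio k = I/(MR²) is 0.9.
Pure rolling means v = ωR; then KE = ½Mv² + ½I(v/R)² = ½(1+k)Mv² = (19/20)Mv².
Setting this equal to Mgh gives the vertical rise h = (1+k)v₀²/(2g) = 1.9×5.43²/(2×9.81) = 2.855 m.
The distance along the slope is d = h/sinθ = 2.855/sin29.1° ≈ 5.87 m.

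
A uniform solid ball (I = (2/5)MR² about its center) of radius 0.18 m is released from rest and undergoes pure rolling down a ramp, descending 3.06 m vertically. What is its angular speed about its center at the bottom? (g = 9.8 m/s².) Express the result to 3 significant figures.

With I = (2/5)MR², the ratio k = I/(MR²) is 0.4.
The rolling condition ω = v/R makes the rotational term ½I(v/R)² = ½kMv², so KE_total = ½(1+k)Mv² = (7/10)Mv².
Energy conservation Mgh = ½(1+k)Mv² gives v = √(2gh/(1+k)) = √(2 × 9.8 × 3.06 / 1.4) = 6.545 m/s.
The angular speed follows from ω = v/R = 6.545/0.18 ≈ 36.4 rad/s.

ω ≈ 36.4 rad/s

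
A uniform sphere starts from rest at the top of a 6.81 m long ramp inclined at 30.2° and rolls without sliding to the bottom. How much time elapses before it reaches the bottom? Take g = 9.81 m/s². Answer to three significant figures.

t ≈ 1.97 s

With I = (2/5)MR², the ratio k = I/(MR²) is 0.4.
Translational: Mg sinθ − f = Ma. Rotational about the CM: fR = Iα = kMRa, so f = kMa.
Hence a = g sinθ/(1+k) = 9.81×sin30.2°/1.4 = 3.525 m/s².
Starting from rest, L = ½at², so t = √(2L/a) = √(2×6.81/3.525) ≈ 1.97 s.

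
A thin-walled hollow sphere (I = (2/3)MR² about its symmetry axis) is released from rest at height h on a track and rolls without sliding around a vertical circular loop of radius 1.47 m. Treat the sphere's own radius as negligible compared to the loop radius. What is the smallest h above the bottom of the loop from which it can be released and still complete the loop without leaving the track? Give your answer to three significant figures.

h_min ≈ 4.17 m

With I = (2/3)MR², the ratio k = I/(MR²) is 2/3.
At the top, contact is just lost when gravity alone supplies the centripetal force: Mg = Mv_top²/r, i.e. v_top² = gr.
With ω = v/R, the kinetic energy at speed v is ½(1+k)Mv² = (5/6)Mv².
Energy conservation from release (height h) to the top (height 2r): Mgh = Mg(2r) + (5/6)M·gr.
Thus h_min = 2r + (1+k)r/2 = r(2 + 1.667/2) = 1.47 × 2.833 ≈ 4.17 m.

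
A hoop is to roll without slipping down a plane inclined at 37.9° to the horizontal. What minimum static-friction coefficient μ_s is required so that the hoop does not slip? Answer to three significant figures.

μ_min ≈ 0.389

Here I = MR², so the shape factor k = I/(MR²) = 1.
Newton's second law down the slope: Mg sinθ − f = Ma. The torque equation fR = Iα (with α = a/R) gives f = kMa.
These give a = g sinθ/(1+k) and the required friction f = kMg sinθ/(1+k).
The normal force is N = Mg cosθ, so μ_min = f/N = k tanθ/(1+k).
μ_min = 1 × tan37.9° / 2 ≈ 0.389.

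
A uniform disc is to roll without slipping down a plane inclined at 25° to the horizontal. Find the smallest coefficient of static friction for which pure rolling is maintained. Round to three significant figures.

μ_min ≈ 0.155

The moment of inertia is (1/2)MR², giving k ≡ I/(MR²) = 0.5.
Along the incline Mg sinθ − f = Ma, and torque about the center fR = Iα = kMR²(a/R) gives f = kMa.
These give a = g sinθ/(1+k) and the required friction f = kMg sinθ/(1+k).
The normal force is N = Mg cosθ, so μ_min = f/N = k tanθ/(1+k).
μ_min = 0.5 × tan25° / 1.5 ≈ 0.155.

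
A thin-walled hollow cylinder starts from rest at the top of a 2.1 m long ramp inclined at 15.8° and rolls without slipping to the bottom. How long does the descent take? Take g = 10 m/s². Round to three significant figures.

Here I = MR², so the shape factor k = I/(MR²) = 1.
Translational: Mg sinθ − f = Ma. Rotational about the CM: fR = Iα = kMRa, so f = kMa.
Hence a = g sinθ/(1+k) = 10×sin15.8°/2 = 1.361 m/s².
With constant a from rest, t = √(2L/a) = √(2·2.1/1.361) ≈ 1.76 s.

t ≈ 1.76 s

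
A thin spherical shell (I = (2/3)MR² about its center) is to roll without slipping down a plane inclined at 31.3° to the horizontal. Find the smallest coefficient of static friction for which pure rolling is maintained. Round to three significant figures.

μ_min ≈ 0.243

Here I = (2/3)MR², so the shape factor k = I/(MR²) = 2/3.
Newton's second law down the slope: Mg sinθ − f = Ma. The torque equation fR = Iα (with α = a/R) gives f = kMa.
These give a = g sinθ/(1+k) and the required friction f = kMg sinθ/(1+k).
The normal force is N = Mg cosθ, so μ_min = f/N = k tanθ/(1+k).
μ_min = (2/3) × tan31.3° / 1.667 ≈ 0.243.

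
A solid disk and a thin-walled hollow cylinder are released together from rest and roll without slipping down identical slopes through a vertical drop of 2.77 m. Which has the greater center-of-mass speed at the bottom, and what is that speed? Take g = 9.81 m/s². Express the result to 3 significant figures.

For rolling without slipping, Mgh = ½(1+k)Mv² where k = I/(MR²), so v = √(2gh/(1+k)).
Solid disk: k = 0.5, giving v = √(2×9.81×2.77/1.5) = 6.019 m/s.
Thin-walled hollow cylinder: k = 1, giving v = √(2×9.81×2.77/2) = 5.213 m/s.
The smaller k wins: the solid disk, at ≈ 6.02 m/s.

the solid disk, at v ≈ 6.02 m/s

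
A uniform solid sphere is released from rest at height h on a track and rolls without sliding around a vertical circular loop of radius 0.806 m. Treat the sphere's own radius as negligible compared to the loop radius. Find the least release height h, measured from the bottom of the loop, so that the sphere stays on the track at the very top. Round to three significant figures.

For this body I = (2/5)MR², i.e. k = I/(MR²) = 0.4.
At the top, contact is just lost when gravity alone supplies the centripetal force: Mg = Mv_top²/r, i.e. v_top² = gr.
With ω = v/R, the kinetic energy at speed v is ½(1+k)Mv² = (7/10)Mv².
Energy conservation from release (height h) to the top (height 2r): Mgh = Mg(2r) + (7/10)M·gr.
Thus h_min = 2r + (1+k)r/2 = r(2 + 1.4/2) = 0.806 × 2.7 ≈ 2.18 m.

h_min ≈ 2.18 m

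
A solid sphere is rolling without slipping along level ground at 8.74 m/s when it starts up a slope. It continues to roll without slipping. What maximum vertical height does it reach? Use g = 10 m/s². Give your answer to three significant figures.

h ≈ 5.35 m

Here I = (2/5)MR², so the shape factor k = I/(MR²) = 0.4.
Since it rolls without slipping, ω = v/R and KE = ½Mv² + ½Iω² = ½(1+k)Mv² = (7/10)Mv².
At the top the kinetic energy is zero, so (7/10)Mv₀² = Mgh.
Thus h = (1+k)v₀²/(2g) = 1.4 × 8.74² / (2 × 10) ≈ 5.35 m.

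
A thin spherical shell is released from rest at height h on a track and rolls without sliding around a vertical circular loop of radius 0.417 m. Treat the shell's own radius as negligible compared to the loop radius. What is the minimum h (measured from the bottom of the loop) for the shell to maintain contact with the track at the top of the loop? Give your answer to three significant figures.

The moment of inertia is (2/3)MR², giving k ≡ I/(MR²) = 2/3.
At the top of the loop, the minimum-contact condition is Mg = Mv_top²/r, so v_top² = gr.
With ω = v/R, the kinetic energy at speed v is ½(1+k)Mv² = (5/6)Mv².
Energy conservation from release (height h) to the top (height 2r): Mgh = Mg(2r) + (5/6)M·gr.
Thus h_min = 2r + (1+k)r/2 = r(2 + 1.667/2) = 0.417 × 2.833 ≈ 1.18 m.

h_min ≈ 1.18 m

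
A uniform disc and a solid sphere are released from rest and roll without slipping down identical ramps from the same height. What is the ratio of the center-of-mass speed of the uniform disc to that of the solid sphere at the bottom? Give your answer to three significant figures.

v_ratio ≈ 0.966

Each satisfies Mgh = ½(1+k)Mv² with k = I/(MR²), so v ∝ 1/√(1+k).
For the uniform disc k = 0.5; for the solid sphere k = 0.4.
v₁/v₂ = √((1+k₂)/(1+k₁)) = √(1.4/1.5) ≈ 0.966.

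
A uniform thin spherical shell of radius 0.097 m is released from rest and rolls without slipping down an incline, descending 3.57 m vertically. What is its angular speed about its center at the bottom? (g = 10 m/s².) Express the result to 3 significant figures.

The moment of inertia is (2/3)MR², giving k ≡ I/(MR²) = 2/3.
Since it rolls without slipping, ω = v/R and KE = ½Mv² + ½Iω² = ½(1+k)Mv² = (5/6)Mv².
Energy conservation Mgh = ½(1+k)Mv² gives v = √(2gh/(1+k)) = √(2 × 10 × 3.57 / 1.667) = 6.545 m/s.
The angular speed follows from ω = v/R = 6.545/0.097 ≈ 67.5 rad/s.

ω ≈ 67.5 rad/s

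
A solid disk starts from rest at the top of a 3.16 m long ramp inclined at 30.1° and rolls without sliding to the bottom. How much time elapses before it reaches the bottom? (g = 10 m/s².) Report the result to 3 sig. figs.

The moment of inertia is (1/2)MR², giving k ≡ I/(MR²) = 0.5.
Newton's second law down the slope: Mg sinθ − f = Ma. The torque equation fR = Iα (with α = a/R) gives f = kMa.
Hence a = g sinθ/(1+k) = 10×sin30.1°/1.5 = 3.343 m/s².
Starting from rest, L = ½at², so t = √(2L/a) = √(2×3.16/3.343) ≈ 1.37 s.

t ≈ 1.37 s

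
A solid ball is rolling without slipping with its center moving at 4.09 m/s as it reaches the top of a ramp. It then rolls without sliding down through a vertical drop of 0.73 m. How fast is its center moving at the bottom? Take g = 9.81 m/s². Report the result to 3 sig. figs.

v ≈ 5.19 m/s

The moment of inertia is (2/5)MR², giving k ≡ I/(MR²) = 0.4.
Rolling without slipping gives ω = v/R, so the total kinetic energy is ½Mv² + ½Iω² = ½(1+k)Mv² = (7/10)Mv².
Conserving energy between top and bottom: (7/10)Mv² = (7/10)Mv₀² + Mgh, hence v² = v₀² + 2gh/(1+k).
v = √(4.09² + 2×9.81×0.73/1.4) = √26.96 ≈ 5.19 m/s.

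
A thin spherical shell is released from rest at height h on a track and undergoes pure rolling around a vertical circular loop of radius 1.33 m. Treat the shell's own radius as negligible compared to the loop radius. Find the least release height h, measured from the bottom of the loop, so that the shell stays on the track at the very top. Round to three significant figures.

For this body I = (2/3)MR², i.e. k = I/(MR²) = 2/3.
At the top of the loop, the minimum-contact condition is Mg = Mv_top²/r, so v_top² = gr.
With ω = v/R, the kinetic energy at speed v is ½(1+k)Mv² = (5/6)Mv².
Energy conservation from release (height h) to the top (height 2r): Mgh = Mg(2r) + (5/6)M·gr.
Thus h_min = 2r + (1+k)r/2 = r(2 + 1.667/2) = 1.33 × 2.833 ≈ 3.77 m.

h_min ≈ 3.77 m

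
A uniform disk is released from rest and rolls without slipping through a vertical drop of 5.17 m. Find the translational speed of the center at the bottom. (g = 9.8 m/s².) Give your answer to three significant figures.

v ≈ 8.22 m/s

The moment of inertia is (1/2)MR², giving k ≡ I/(MR²) = 0.5.
Rolling without slipping gives ω = v/R, so the total kinetic energy is ½Mv² + ½Iω² = ½(1+k)Mv² = (3/4)Mv².
Setting Mgh = (3/4)Mv² gives v = √(2gh/(1+k)) = √(2·9.8·5.17/1.5) ≈ 8.22 m/s.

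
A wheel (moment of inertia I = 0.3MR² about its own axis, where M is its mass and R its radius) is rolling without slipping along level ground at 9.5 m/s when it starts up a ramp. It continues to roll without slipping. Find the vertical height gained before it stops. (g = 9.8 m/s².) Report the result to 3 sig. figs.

h ≈ 5.99 m

For this body I = 0.3MR², i.e. k = I/(MR²) = 0.3.
Rolling without slipping gives ω = v/R, so the total kinetic energy is ½Mv² + ½Iω² = ½(1+k)Mv² = (13/20)Mv².
At the top the kinetic energy is zero, so (13/20)Mv₀² = Mgh.
Thus h = (1+k)v₀²/(2g) = 1.3 × 9.5² / (2 × 9.8) ≈ 5.99 m.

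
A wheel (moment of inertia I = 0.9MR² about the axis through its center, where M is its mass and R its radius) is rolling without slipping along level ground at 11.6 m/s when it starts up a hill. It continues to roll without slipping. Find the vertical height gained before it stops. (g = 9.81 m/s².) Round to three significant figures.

The moment of inertia is 0.9MR², giving k ≡ I/(MR²) = 0.9.
Pure rolling means v = ωR; then KE = ½Mv² + ½I(v/R)² = ½(1+k)Mv² = (19/20)Mv².
At the top the kinetic energy is zero, so (19/20)Mv₀² = Mgh.
Thus h = (1+k)v₀²/(2g) = 1.9 × 11.6² / (2 × 9.81) ≈ 13.0 m.

h ≈ 13.0 m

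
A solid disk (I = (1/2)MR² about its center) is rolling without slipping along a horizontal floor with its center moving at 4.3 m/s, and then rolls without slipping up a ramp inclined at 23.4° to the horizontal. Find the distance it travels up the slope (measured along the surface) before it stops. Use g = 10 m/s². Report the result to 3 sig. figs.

d ≈ 3.49 m

With I = (1/2)MR², the ratio k = I/(MR²) is 0.5.
Rolling without slipping gives ω = v/R, so the total kinetic energy is ½Mv² + ½Iω² = ½(1+k)Mv² = (3/4)Mv².
Setting this equal to Mgh gives the vertical rise h = (1+k)v₀²/(2g) = 1.5×4.3²/(2×10) = 1.387 m.
The distance along the slope is d = h/sinθ = 1.387/sin23.4° ≈ 3.49 m.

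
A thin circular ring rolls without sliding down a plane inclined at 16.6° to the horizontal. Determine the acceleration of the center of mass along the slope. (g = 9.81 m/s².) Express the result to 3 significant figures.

With I = MR², the ratio k = I/(MR²) is 1.
Translational: Mg sinθ − f = Ma. Rotational about the CM: fR = Iα = kMRa, so f = kMa.
Eliminating f: Mg sinθ = (1+k)Ma, so a = g sinθ/(1+k) = 9.81 × sin16.6° / 2 ≈ 1.40 m/s².

a ≈ 1.40 m/s²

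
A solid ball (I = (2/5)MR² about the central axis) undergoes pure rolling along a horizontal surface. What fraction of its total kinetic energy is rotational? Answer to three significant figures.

For this body I = (2/5)MR², i.e. k = I/(MR²) = 0.4.
With ω = v/R, KE_trans = ½Mv² and KE_rot = ½Iω² = ½kMv², so KE_total = ½(1+k)Mv².
The rotational fraction is therefore k/(1+k) = 0.4/1.4 ≈ 0.286.

fraction ≈ 0.286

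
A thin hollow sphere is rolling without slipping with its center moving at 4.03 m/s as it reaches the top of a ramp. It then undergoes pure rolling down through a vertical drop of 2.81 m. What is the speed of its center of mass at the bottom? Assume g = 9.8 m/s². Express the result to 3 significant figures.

v ≈ 7.02 m/s

The moment of inertia is (2/3)MR², giving k ≡ I/(MR²) = 2/3.
Pure rolling means v = ωR; then KE = ½Mv² + ½I(v/R)² = ½(1+k)Mv² = (5/6)Mv².
Energy conservation: (5/6)Mv₀² + Mgh = (5/6)Mv², so v² = v₀² + 2gh/(1+k).
v = √(4.03² + 2×9.8×2.81/1.667) = √49.29 ≈ 7.02 m/s.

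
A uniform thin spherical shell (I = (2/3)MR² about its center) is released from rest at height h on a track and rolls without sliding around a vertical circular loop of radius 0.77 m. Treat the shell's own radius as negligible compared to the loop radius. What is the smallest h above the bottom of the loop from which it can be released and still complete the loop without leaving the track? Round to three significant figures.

h_min ≈ 2.18 m

The moment of inertia is (2/3)MR², giving k ≡ I/(MR²) = 2/3.
At the top of the loop, the minimum-contact condition is Mg = Mv_top²/r, so v_top² = gr.
With ω = v/R, the kinetic energy at speed v is ½(1+k)Mv² = (5/6)Mv².
Energy conservation from release (height h) to the top (height 2r): Mgh = Mg(2r) + (5/6)M·gr.
Thus h_min = 2r + (1+k)r/2 = r(2 + 1.667/2) = 0.77 × 2.833 ≈ 2.18 m.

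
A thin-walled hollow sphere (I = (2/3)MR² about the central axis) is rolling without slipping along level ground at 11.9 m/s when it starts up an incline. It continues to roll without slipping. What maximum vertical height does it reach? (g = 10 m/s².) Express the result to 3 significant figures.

h ≈ 11.8 m

With I = (2/3)MR², the ratio k = I/(MR²) is 2/3.
Since it rolls without slipping, ω = v/R and KE = ½Mv² + ½Iω² = ½(1+k)Mv² = (5/6)Mv².
All of this converts to potential energy at the highest point: (5/6)Mv₀² = Mgh.
Thus h = (1+k)v₀²/(2g) = 1.667 × 11.9² / (2 × 10) ≈ 11.8 m.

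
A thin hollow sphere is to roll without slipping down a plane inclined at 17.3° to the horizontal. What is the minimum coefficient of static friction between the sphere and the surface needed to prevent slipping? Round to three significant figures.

With I = (2/3)MR², the ratio k = I/(MR²) is 2/3.
Newton's second law down the slope: Mg sinθ − f = Ma. The torque equation fR = Iα (with α = a/R) gives f = kMa.
These give a = g sinθ/(1+k) and the required friction f = kMg sinθ/(1+k).
The normal force is N = Mg cosθ, so μ_min = f/N = k tanθ/(1+k).
μ_min = (2/3) × tan17.3° / 1.667 ≈ 0.125.

μ_min ≈ 0.125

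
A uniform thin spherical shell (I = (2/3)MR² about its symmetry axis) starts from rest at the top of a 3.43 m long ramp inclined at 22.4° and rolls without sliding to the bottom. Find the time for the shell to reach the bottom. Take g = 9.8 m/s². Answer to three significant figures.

Here I = (2/3)MR², so the shape factor k = I/(MR²) = 2/3.
Along the incline Mg sinθ − f = Ma, and torque about the center fR = Iα = kMR²(a/R) gives f = kMa.
Hence a = g sinθ/(1+k) = 9.8×sin22.4°/1.667 = 2.241 m/s².
With constant a from rest, t = √(2L/a) = √(2·3.43/2.241) ≈ 1.75 s.

t ≈ 1.75 s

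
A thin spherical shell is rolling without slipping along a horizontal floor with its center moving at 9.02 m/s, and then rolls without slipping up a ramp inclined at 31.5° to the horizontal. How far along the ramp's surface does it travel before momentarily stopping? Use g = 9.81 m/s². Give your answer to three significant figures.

d ≈ 13.2 m

The moment of inertia is (2/3)MR², giving k ≡ I/(MR²) = 2/3.
The rolling condition ω = v/R makes the rotational term ½I(v/R)² = ½kMv², so KE_total = ½(1+k)Mv² = (5/6)Mv².
Setting this equal to Mgh gives the vertical rise h = (1+k)v₀²/(2g) = 1.667×9.02²/(2×9.81) = 6.911 m.
The distance along the slope is d = h/sinθ = 6.911/sin31.5° ≈ 13.2 m.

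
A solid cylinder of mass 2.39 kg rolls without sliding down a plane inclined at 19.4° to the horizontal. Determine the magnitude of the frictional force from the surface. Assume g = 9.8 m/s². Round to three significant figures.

With I = (1/2)MR², the ratio k = I/(MR²) is 0.5.
Along the incline Mg sinθ − f = Ma, and torque about the center fR = Iα = kMR²(a/R) gives f = kMa.
Combining, a = g sinθ/(1+k) and f = kMa = kMg sinθ/(1+k).
f = 0.5 × 2.39 × 9.8 × sin19.4° / 1.5 ≈ 2.59 N.

f ≈ 2.59 N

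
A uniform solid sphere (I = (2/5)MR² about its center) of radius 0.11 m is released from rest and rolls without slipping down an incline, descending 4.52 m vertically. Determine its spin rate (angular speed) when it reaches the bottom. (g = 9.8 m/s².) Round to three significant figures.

The moment of inertia is (2/5)MR², giving k ≡ I/(MR²) = 0.4.
The rolling condition ω = v/R makes the rotational term ½I(v/R)² = ½kMv², so KE_total = ½(1+k)Mv² = (7/10)Mv².
Energy conservation Mgh = ½(1+k)Mv² gives v = √(2gh/(1+k)) = √(2 × 9.8 × 4.52 / 1.4) = 7.955 m/s.
Then ω = v/R = 7.955 / 0.11 ≈ 72.3 rad/s.

ω ≈ 72.3 rad/s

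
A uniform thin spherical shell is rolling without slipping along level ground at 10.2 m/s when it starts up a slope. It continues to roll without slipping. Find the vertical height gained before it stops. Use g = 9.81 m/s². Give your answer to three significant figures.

For this body I = (2/3)MR², i.e. k = I/(MR²) = 2/3.
Pure rolling means v = ωR; then KE = ½Mv² + ½I(v/R)² = ½(1+k)Mv² = (5/6)Mv².
All of this converts to potential energy at the highest point: (5/6)Mv₀² = Mgh.
Thus h = (1+k)v₀²/(2g) = 1.667 × 10.2² / (2 × 9.81) ≈ 8.84 m.

h ≈ 8.84 m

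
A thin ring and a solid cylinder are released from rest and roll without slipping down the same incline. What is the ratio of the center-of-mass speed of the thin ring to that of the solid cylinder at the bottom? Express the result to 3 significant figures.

v_ratio ≈ 0.866

Each satisfies Mgh = ½(1+k)Mv² with k = I/(MR²), so v ∝ 1/√(1+k).
For the thin ring k = 1; for the solid cylinder k = 0.5.
v₁/v₂ = √((1+k₂)/(1+k₁)) = √(1.5/2) ≈ 0.866.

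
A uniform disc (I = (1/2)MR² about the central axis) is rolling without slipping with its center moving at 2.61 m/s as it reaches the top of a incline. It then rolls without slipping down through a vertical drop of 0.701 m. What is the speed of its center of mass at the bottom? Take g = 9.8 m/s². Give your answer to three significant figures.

Here I = (1/2)MR², so the shape factor k = I/(MR²) = 0.5.
Since it rolls without slipping, ω = v/R and KE = ½Mv² + ½Iω² = ½(1+k)Mv² = (3/4)Mv².
Conserving energy between top and bottom: (3/4)Mv² = (3/4)Mv₀² + Mgh, hence v² = v₀² + 2gh/(1+k).
v = √(2.61² + 2×9.8×0.701/1.5) = √15.97 ≈ 4.00 m/s.

v ≈ 4.00 m/s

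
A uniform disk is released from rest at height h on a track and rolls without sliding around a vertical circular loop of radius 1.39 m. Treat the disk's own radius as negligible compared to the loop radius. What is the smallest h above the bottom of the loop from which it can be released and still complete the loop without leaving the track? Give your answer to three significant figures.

The moment of inertia is (1/2)MR², giving k ≡ I/(MR²) = 0.5.
At the top of the loop, the minimum-contact condition is Mg = Mv_top²/r, so v_top² = gr.
With ω = v/R, the kinetic energy at speed v is ½(1+k)Mv² = (3/4)Mv².
Energy conservation from release (height h) to the top (height 2r): Mgh = Mg(2r) + (3/4)M·gr.
Thus h_min = 2r + (1+k)r/2 = r(2 + 1.5/2) = 1.39 × 2.75 ≈ 3.82 m.

h_min ≈ 3.82 m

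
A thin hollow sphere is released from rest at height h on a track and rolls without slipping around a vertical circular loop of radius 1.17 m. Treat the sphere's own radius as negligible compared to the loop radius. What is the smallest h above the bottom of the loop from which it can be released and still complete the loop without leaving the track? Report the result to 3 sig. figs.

The moment of inertia is (2/3)MR², giving k ≡ I/(MR²) = 2/3.
At the top of the loop, the minimum-contact condition is Mg = Mv_top²/r, so v_top² = gr.
With ω = v/R, the kinetic energy at speed v is ½(1+k)Mv² = (5/6)Mv².
Energy conservation from release (height h) to the top (height 2r): Mgh = Mg(2r) + (5/6)M·gr.
Thus h_min = 2r + (1+k)r/2 = r(2 + 1.667/2) = 1.17 × 2.833 ≈ 3.32 m.

h_min ≈ 3.32 m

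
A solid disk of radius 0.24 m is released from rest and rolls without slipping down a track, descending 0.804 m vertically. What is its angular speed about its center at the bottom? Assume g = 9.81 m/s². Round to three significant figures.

Here I = (1/2)MR², so the shape factor k = I/(MR²) = 0.5.
The rolling condition ω = v/R makes the rotational term ½I(v/R)² = ½kMv², so KE_total = ½(1+k)Mv² = (3/4)Mv².
Energy conservation Mgh = ½(1+k)Mv² gives v = √(2gh/(1+k)) = √(2 × 9.81 × 0.804 / 1.5) = 3.243 m/s.
The angular speed follows from ω = v/R = 3.243/0.24 ≈ 13.5 rad/s.

ω ≈ 13.5 rad/s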